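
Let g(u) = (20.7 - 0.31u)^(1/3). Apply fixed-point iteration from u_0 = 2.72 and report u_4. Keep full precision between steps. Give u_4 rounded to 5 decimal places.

2.70809

u_1 = g(2.720000) = 2.707924
u_2 = g(2.707924) = 2.708094
u_3 = g(2.708094) = 2.708091
u_4 = g(2.708091) = 2.708091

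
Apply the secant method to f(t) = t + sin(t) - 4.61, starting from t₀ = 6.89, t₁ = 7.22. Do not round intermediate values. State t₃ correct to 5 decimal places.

f(t_0) = 2.850254, f(t_1) = 3.415675
t_2 = 7.220000 - (3.415675)·(7.220000 - 6.890000)/(3.415675 - (2.850254)) = 5.226491; f(t_2) = -0.254243
t_3 = 5.226491 - (-0.254243)·(5.226491 - 7.220000)/(-0.254243 - (3.415675)) = 5.364597; f(t_3) = -0.040149

5.36460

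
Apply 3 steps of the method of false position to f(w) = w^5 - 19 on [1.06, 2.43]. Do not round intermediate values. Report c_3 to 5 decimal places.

1.66413

f(1.060000) = -17.661774, f(2.430000) = 65.728861
step 1: c = 1.350160, f(c) = -14.513308 < 0 → new bracket [1.350160, 2.430000]
step 2: c = 1.545469, f(c) = -10.183380 < 0 → new bracket [1.545469, 2.430000]
step 3: c = 1.664126, f(c) = -6.237626 < 0 → new bracket [1.664126, 2.430000]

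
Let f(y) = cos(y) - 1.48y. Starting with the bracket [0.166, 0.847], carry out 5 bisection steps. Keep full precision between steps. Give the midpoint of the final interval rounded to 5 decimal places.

f(0.166000) = 0.740574, f(0.847000) = -0.591326 (opposite signs)
step 1: m = 0.506500, f(m) = 0.124828 > 0 → root in [0.506500, 0.847000]
step 2: m = 0.676750, f(m) = -0.221978 < 0 → root in [0.506500, 0.676750]
step 3: m = 0.591625, f(m) = -0.045570 < 0 → root in [0.506500, 0.591625]
step 4: m = 0.549063, f(m) = 0.040402 > 0 → root in [0.549063, 0.591625]
step 5: m = 0.570344, f(m) = -0.002393 < 0 → root in [0.549063, 0.570344]
Midpoint of [0.549063, 0.570344] = 0.559703

0.55970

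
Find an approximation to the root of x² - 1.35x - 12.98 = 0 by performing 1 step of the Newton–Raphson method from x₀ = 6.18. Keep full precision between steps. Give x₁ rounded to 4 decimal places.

Newton update: x ← x − f(x)/f'(x).
f'(x) = 2x - 1.35
x_0 = 6.180000: f = 16.869400, f' = 11.010000 → x_1 = 6.180000 - (16.869400)/(11.010000) = 4.647811

4.6478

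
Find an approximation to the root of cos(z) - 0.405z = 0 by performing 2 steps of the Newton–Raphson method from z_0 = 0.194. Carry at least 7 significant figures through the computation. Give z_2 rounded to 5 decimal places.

1.11457

f'(z) = -sin(z) - 0.405
z_0 = 0.194000: f = 0.902671, f' = -0.597785 → z_1 = 0.194000 - (0.902671)/(-0.597785) = 1.704025
z_1 = 1.704025: f = -0.822965, f' = -1.396138 → z_2 = 1.704025 - (-0.822965)/(-1.396138) = 1.114567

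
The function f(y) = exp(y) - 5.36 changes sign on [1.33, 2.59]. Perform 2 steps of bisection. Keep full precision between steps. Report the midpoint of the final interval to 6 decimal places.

1.802500

f(1.330000) = -1.578957, f(2.590000) = 7.969772 (opposite signs)
step 1: m = 1.960000, f(m) = 1.739327 > 0 → root in [1.330000, 1.960000]
step 2: m = 1.645000, f(m) = -0.178990 < 0 → root in [1.645000, 1.960000]
Midpoint of [1.645000, 1.960000] = 1.802500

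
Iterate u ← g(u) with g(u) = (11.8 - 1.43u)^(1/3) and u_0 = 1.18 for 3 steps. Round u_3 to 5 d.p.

u_1 = g(1.180000) = 2.162491
u_2 = g(2.162491) = 2.057312
u_3 = g(2.057312) = 2.069090

2.06909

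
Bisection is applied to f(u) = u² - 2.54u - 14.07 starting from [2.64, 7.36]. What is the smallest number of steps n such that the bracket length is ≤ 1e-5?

Initial width b − a = 7.36 − 2.64 = 4.720000.
After n steps the width is (b−a)/2^n; need (b−a)/2^n ≤ 1e-5.
So n ≥ log₂(4.720000/1e-5) = log₂(472000.0000) ≈ 18.8484.
Hence n = 19.

19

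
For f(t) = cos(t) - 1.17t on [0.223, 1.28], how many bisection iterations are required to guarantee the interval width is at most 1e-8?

27

Initial width b − a = 1.28 − 0.223 = 1.057000.
After n steps the width is (b−a)/2^n; need (b−a)/2^n ≤ 1e-8.
So n ≥ log₂(1.057000/1e-8) = log₂(105700000.0000) ≈ 26.6554.
Hence n = 27.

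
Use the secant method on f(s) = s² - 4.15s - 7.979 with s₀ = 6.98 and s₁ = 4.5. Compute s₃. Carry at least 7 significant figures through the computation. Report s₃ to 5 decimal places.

5.61886

f(s_0) = 11.774400, f(s_1) = -6.404000
s_2 = 4.500000 - (-6.404000)·(4.500000 - 6.980000)/(-6.404000 - (11.774400)) = 5.373670; f(s_2) = -1.403402
s_3 = 5.373670 - (-1.403402)·(5.373670 - 4.500000)/(-1.403402 - (-6.404000)) = 5.618863; f(s_3) = 0.274337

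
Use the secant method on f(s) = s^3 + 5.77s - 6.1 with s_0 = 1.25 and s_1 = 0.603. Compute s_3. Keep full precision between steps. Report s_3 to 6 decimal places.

f(s_0) = 3.065625, f(s_1) = -2.401434
s_2 = 0.603000 - (-2.401434)·(0.603000 - 1.250000)/(-2.401434 - (3.065625)) = 0.887198; f(s_2) = -0.282535
s_3 = 0.887198 - (-0.282535)·(0.887198 - 0.603000)/(-0.282535 - (-2.401434)) = 0.925093; f(s_3) = 0.029480

0.925093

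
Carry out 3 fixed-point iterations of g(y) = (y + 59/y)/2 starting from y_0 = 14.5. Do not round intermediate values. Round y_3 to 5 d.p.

7.68237

y_1 = g(14.500000) = 9.284483
y_2 = g(9.284483) = 7.819586
y_3 = g(7.819586) = 7.682371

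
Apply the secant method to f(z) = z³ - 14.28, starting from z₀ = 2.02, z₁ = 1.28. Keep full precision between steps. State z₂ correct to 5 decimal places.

f(z_0) = -6.037592, f(z_1) = -12.182848
z_2 = 1.280000 - (-12.182848)·(1.280000 - 2.020000)/(-12.182848 - (-6.037592)) = 2.747035; f(z_2) = 6.449686

2.74704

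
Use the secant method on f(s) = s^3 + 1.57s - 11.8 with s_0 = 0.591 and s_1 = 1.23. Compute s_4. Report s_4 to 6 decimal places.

1.914580

f(s_0) = -10.665705, f(s_1) = -8.008033
s_2 = 1.230000 - (-8.008033)·(1.230000 - 0.591000)/(-8.008033 - (-10.665705)) = 3.155419; f(s_2) = 24.571483
s_3 = 3.155419 - (24.571483)·(3.155419 - 1.230000)/(24.571483 - (-8.008033)) = 1.703267; f(s_3) = -4.184488
s_4 = 1.703267 - (-4.184488)·(1.703267 - 3.155419)/(-4.184488 - (24.571483)) = 1.914580; f(s_4) = -1.775988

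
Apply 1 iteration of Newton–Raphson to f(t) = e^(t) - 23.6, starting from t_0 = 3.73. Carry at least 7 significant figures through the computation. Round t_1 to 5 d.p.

f'(t) = e^(t)
t_0 = 3.730000: f = 18.079108, f' = 41.679108 → t_1 = 3.730000 - (18.079108)/(41.679108) = 3.296231

3.29623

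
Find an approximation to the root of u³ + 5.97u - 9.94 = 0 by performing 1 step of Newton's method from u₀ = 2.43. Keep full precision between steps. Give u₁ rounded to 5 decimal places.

1.63134

f'(u) = 3u² + 5.97
u_0 = 2.430000: f = 18.916007, f' = 23.684700 → u_1 = 2.430000 - (18.916007)/(23.684700) = 1.631341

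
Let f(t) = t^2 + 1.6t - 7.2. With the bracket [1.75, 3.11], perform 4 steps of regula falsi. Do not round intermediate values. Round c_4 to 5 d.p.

f(1.750000) = -1.337500, f(3.110000) = 7.448100
step 1: c = 1.957043, f(c) = -0.238712 < 0 → new bracket [1.957043, 3.110000]
step 2: c = 1.992848, f(c) = -0.039999 < 0 → new bracket [1.992848, 3.110000]
step 3: c = 1.998816, f(c) = -0.006631 < 0 → new bracket [1.998816, 3.110000]
step 4: c = 1.999804, f(c) = -0.001097 < 0 → new bracket [1.999804, 3.110000]

1.99980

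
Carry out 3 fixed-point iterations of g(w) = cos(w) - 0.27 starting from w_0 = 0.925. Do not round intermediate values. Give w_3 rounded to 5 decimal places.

w_1 = g(0.925000) = 0.331835
w_2 = g(0.331835) = 0.675446
w_3 = g(0.675446) = 0.510428

0.51043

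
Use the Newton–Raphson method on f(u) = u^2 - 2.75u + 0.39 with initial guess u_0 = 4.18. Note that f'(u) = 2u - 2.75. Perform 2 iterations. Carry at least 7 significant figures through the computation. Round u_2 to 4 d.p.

2.6593

u_0 = 4.180000: f = 6.367400, f' = 5.610000 → u_1 = 4.180000 - (6.367400)/(5.610000) = 3.044991
u_1 = 3.044991: f = 1.288245, f' = 3.339982 → u_2 = 3.044991 - (1.288245)/(3.339982) = 2.659287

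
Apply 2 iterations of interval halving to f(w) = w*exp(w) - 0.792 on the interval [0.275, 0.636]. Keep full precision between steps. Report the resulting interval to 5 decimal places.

f(0.275000) = -0.429954, f(0.636000) = 0.409347 (opposite signs)
step 1: m = 0.455500, f(m) = -0.073694 < 0 → root in [0.455500, 0.636000]
step 2: m = 0.545750, f(m) = 0.149911 > 0 → root in [0.455500, 0.545750]

[0.45550, 0.54575]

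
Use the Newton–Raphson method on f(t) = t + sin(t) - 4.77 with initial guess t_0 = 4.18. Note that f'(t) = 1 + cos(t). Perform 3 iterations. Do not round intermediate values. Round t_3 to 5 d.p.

5.49903

Newton update: t ← t − f(t)/f'(t).
t_0 = 4.180000: f = -1.451597, f' = 0.492407 → t_1 = 4.180000 - (-1.451597)/(0.492407) = 7.127962
t_1 = 7.127962: f = 3.105785, f' = 1.663898 → t_2 = 7.127962 - (3.105785)/(1.663898) = 5.261390
t_2 = 5.261390: f = -0.361656, f' = 1.521836 → t_3 = 5.261390 - (-0.361656)/(1.521836) = 5.499035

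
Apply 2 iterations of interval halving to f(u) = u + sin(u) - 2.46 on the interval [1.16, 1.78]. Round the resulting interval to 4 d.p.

f(1.160000) = -0.383197, f(1.780000) = 0.298197 (opposite signs)
step 1: m = 1.470000, f(m) = 0.004924 > 0 → root in [1.160000, 1.470000]
step 2: m = 1.315000, f(m) = -0.177538 < 0 → root in [1.315000, 1.470000]

[1.3150, 1.4700]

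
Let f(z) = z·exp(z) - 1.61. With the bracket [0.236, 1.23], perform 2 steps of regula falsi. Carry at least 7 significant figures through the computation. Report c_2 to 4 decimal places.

0.6940

f(0.236000) = -1.311183, f(1.230000) = 2.598112
step 1: c = 0.569389, f(c) = -0.603783 < 0 → new bracket [0.569389, 1.230000]
step 2: c = 0.693961, f(c) = -0.220949 < 0 → new bracket [0.693961, 1.230000]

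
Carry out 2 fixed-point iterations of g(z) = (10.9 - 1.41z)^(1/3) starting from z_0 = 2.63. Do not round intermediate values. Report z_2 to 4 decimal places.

z_1 = g(2.630000) = 1.930236
z_2 = g(1.930236) = 2.014755

2.0148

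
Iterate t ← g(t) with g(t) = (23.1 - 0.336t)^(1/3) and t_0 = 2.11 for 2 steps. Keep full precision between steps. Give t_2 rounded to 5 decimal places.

2.80852

t_1 = g(2.110000) = 2.818544
t_2 = g(2.818544) = 2.808519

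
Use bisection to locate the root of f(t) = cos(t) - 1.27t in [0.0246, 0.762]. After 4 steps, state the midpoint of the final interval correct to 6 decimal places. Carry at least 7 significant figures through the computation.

0.646781

f(0.024600) = 0.968455, f(0.762000) = -0.244283 (opposite signs)
step 1: m = 0.393300, f(m) = 0.424158 > 0 → root in [0.393300, 0.762000]
step 2: m = 0.577650, f(m) = 0.104133 > 0 → root in [0.577650, 0.762000]
step 3: m = 0.669825, f(m) = -0.066747 < 0 → root in [0.577650, 0.669825]
step 4: m = 0.623738, f(m) = 0.019555 > 0 → root in [0.623738, 0.669825]
Midpoint of [0.623738, 0.669825] = 0.646781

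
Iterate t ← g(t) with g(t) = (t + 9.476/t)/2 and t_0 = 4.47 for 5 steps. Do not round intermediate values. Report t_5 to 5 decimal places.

t_1 = g(4.470000) = 3.294955
t_2 = g(3.294955) = 3.085433
t_3 = g(3.085433) = 3.078319
t_4 = g(3.078319) = 3.078311
t_5 = g(3.078311) = 3.078311

3.07831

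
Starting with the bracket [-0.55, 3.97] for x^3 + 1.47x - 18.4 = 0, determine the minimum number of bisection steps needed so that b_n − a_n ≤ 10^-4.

Initial width b − a = 3.97 − -0.55 = 4.520000.
After n steps the width is (b−a)/2^n; need (b−a)/2^n ≤ 10^-4.
So n ≥ log₂(4.520000/10^-4) = log₂(45200.0000) ≈ 15.4640.
Hence n = 16.

16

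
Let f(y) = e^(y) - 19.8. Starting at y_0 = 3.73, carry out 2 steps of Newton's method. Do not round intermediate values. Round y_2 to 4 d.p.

3.0081

Newton update: y ← y − f(y)/f'(y).
f'(y) = e^(y)
y_0 = 3.730000: f = 21.879108, f' = 41.679108 → y_1 = 3.730000 - (21.879108)/(41.679108) = 3.205058
y_1 = 3.205058: f = 4.856934, f' = 24.656934 → y_2 = 3.205058 - (4.856934)/(24.656934) = 3.008078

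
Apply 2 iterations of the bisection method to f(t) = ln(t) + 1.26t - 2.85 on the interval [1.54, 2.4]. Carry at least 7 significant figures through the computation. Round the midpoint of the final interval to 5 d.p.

f(1.540000) = -0.477818, f(2.400000) = 1.049469 (opposite signs)
step 1: m = 1.970000, f(m) = 0.310234 > 0 → root in [1.540000, 1.970000]
step 2: m = 1.755000, f(m) = -0.076231 < 0 → root in [1.755000, 1.970000]
Midpoint of [1.755000, 1.970000] = 1.862500

1.86250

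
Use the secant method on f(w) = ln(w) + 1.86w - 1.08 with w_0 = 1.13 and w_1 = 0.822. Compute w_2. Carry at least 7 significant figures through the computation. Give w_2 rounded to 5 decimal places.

f(w_0) = 1.144018, f(w_1) = 0.252905
w_2 = 0.822000 - (0.252905)·(0.822000 - 1.130000)/(0.252905 - (1.144018)) = 0.734587; f(w_2) = -0.022115

0.73459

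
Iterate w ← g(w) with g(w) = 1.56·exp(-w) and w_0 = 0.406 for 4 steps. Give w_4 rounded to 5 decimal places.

0.63519

w_1 = g(0.406000) = 1.039444
w_2 = g(1.039444) = 0.551696
w_3 = g(0.551696) = 0.898516
w_4 = g(0.898516) = 0.635190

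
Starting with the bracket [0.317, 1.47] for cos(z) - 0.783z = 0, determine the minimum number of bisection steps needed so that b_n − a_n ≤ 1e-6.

21

Initial width b − a = 1.47 − 0.317 = 1.153000.
After n steps the width is (b−a)/2^n; need (b−a)/2^n ≤ 1e-6.
So n ≥ log₂(1.153000/1e-6) = log₂(1153000.0000) ≈ 20.1370.
Hence n = 21.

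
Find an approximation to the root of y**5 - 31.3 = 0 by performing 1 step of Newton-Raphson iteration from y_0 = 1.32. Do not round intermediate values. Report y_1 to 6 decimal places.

3.117952

f'(y) = 5y**4
y_0 = 1.320000: f = -27.292536, f' = 15.179789 → y_1 = 1.320000 - (-27.292536)/(15.179789) = 3.117952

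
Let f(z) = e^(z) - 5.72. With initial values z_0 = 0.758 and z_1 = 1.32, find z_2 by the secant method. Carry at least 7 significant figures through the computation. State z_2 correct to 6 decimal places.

Secant update: z_(k+1) = z_k − f(z_k)·(z_k − z_(k-1))/(f(z_k) − f(z_(k-1))).
f(z_0) = -3.585996, f(z_1) = -1.976579
z_2 = 1.320000 - (-1.976579)·(1.320000 - 0.758000)/(-1.976579 - (-3.585996)) = 2.010211; f(z_2) = 1.744890

2.010211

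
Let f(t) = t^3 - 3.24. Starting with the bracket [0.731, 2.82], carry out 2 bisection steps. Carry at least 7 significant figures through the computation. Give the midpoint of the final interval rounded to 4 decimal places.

f(0.731000) = -2.849382, f(2.820000) = 19.185768 (opposite signs)
step 1: m = 1.775500, f(m) = 2.357087 > 0 → root in [0.731000, 1.775500]
step 2: m = 1.253250, f(m) = -1.271601 < 0 → root in [1.253250, 1.775500]
Midpoint of [1.253250, 1.775500] = 1.514375

1.5144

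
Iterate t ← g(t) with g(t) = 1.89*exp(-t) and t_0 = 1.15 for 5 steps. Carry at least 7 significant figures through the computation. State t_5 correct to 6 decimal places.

t_1 = g(1.150000) = 0.598443
t_2 = g(0.598443) = 1.038870
t_3 = g(1.038870) = 0.668785
t_4 = g(0.668785) = 0.968305
t_5 = g(0.968305) = 0.717682

0.717682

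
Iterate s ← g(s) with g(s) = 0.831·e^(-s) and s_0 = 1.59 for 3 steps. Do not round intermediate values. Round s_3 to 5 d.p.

s_1 = g(1.590000) = 0.169462
s_2 = g(0.169462) = 0.701463
s_3 = g(0.701463) = 0.412059

0.41206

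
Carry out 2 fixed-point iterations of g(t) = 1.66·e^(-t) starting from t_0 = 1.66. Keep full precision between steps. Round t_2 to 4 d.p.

t_1 = g(1.660000) = 0.315631
t_2 = g(0.315631) = 1.210686

1.2107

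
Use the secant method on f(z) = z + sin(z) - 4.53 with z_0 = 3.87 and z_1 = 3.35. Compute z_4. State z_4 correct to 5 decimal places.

f(z_0) = -1.325682, f(z_1) = -1.386902
z_2 = 3.350000 - (-1.386902)·(3.350000 - 3.870000)/(-1.386902 - (-1.325682)) = 15.130287; f(z_2) = 11.146366
z_3 = 15.130287 - (11.146366)·(15.130287 - 3.350000)/(11.146366 - (-1.386902)) = 4.653579; f(z_3) = -0.874692
z_4 = 4.653579 - (-0.874692)·(4.653579 - 15.130287)/(-0.874692 - (11.146366)) = 5.415899; f(z_4) = 0.123323

5.41590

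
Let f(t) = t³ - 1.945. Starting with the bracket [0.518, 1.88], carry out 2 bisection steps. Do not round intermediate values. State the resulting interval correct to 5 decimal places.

[1.19900, 1.53950]

f(0.518000) = -1.806008, f(1.880000) = 4.699672 (opposite signs)
step 1: m = 1.199000, f(m) = -0.221316 < 0 → root in [1.199000, 1.880000]
step 2: m = 1.539500, f(m) = 1.703708 > 0 → root in [1.199000, 1.539500]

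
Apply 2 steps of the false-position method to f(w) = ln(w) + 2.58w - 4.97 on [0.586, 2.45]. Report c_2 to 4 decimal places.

False-position update: c = (a·f(b) − b·f(a))/(f(b) − f(a)); replace the endpoint whose sign matches f(c).
f(0.586000) = -3.992555, f(2.450000) = 2.247088
step 1: c = 1.778716, f(c) = 0.194979 > 0 → new bracket [0.586000, 1.778716]
step 2: c = 1.723181, f(c) = 0.019979 > 0 → new bracket [0.586000, 1.723181]

1.7232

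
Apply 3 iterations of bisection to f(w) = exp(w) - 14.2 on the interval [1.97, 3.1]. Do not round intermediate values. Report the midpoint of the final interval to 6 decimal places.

f(1.970000) = -7.029324, f(3.100000) = 7.997951 (opposite signs)
step 1: m = 2.535000, f(m) = -1.583569 < 0 → root in [2.535000, 3.100000]
step 2: m = 2.817500, f(m) = 2.534961 > 0 → root in [2.535000, 2.817500]
step 3: m = 2.676250, f(m) = 0.330502 > 0 → root in [2.535000, 2.676250]
Midpoint of [2.535000, 2.676250] = 2.605625

2.605625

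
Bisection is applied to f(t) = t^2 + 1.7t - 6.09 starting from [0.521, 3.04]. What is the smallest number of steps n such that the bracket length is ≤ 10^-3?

12

Initial width b − a = 3.04 − 0.521 = 2.519000.
After n steps the width is (b−a)/2^n; need (b−a)/2^n ≤ 10^-3.
So n ≥ log₂(2.519000/10^-3) = log₂(2519.0000) ≈ 11.2986.
Hence n = 12.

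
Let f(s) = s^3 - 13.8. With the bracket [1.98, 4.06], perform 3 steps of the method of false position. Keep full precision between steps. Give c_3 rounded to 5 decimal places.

f(1.980000) = -6.037608, f(4.060000) = 53.123416
step 1: c = 2.192272, f(c) = -3.263818 < 0 → new bracket [2.192272, 4.060000]
step 2: c = 2.300380, f(c) = -1.626966 < 0 → new bracket [2.300380, 4.060000]
step 3: c = 2.352669, f(c) = -0.777854 < 0 → new bracket [2.352669, 4.060000]

2.35267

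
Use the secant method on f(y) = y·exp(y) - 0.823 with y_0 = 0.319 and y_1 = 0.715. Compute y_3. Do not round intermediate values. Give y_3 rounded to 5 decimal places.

f(y_0) = -0.384135, f(y_1) = 0.638593
y_2 = 0.715000 - (0.638593)·(0.715000 - 0.319000)/(0.638593 - (-0.384135)) = 0.467737; f(y_2) = -0.076315
y_3 = 0.467737 - (-0.076315)·(0.467737 - 0.715000)/(-0.076315 - (0.638593)) = 0.494132; f(y_3) = -0.013081

0.49413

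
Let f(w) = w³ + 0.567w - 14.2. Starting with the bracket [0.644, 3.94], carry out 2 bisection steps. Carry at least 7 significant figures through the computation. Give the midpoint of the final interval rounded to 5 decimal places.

f(0.644000) = -13.567762, f(3.940000) = 49.196964 (opposite signs)
step 1: m = 2.292000, f(m) = -0.859955 < 0 → root in [2.292000, 3.940000]
step 2: m = 3.116000, f(m) = 17.821437 > 0 → root in [2.292000, 3.116000]
Midpoint of [2.292000, 3.116000] = 2.704000

2.70400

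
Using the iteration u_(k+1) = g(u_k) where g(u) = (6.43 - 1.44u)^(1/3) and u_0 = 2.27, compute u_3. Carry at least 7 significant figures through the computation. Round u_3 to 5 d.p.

u_1 = g(2.270000) = 1.467633
u_2 = g(1.467633) = 1.628224
u_3 = g(1.628224) = 1.598613

1.59861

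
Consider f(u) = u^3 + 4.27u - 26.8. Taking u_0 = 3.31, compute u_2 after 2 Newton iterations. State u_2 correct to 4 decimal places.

2.5287

f'(u) = 3u^2 + 4.27
u_0 = 3.310000: f = 23.598391, f' = 37.138300 → u_1 = 3.310000 - (23.598391)/(37.138300) = 2.674581
u_1 = 2.674581: f = 3.752758, f' = 25.730146 → u_2 = 2.674581 - (3.752758)/(25.730146) = 2.528730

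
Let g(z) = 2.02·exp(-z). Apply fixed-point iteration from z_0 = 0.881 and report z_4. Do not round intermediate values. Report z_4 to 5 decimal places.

0.87001

z_1 = g(0.881000) = 0.837024
z_2 = g(0.837024) = 0.874654
z_3 = g(0.874654) = 0.842352
z_4 = g(0.842352) = 0.870006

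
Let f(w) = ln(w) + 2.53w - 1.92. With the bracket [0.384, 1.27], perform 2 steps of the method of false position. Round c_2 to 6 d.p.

0.836934

f(0.384000) = -1.905593, f(1.270000) = 1.532117
step 1: c = 0.875128, f(c) = 0.160688 > 0 → new bracket [0.384000, 0.875128]
step 2: c = 0.836934, f(c) = 0.019434 > 0 → new bracket [0.384000, 0.836934]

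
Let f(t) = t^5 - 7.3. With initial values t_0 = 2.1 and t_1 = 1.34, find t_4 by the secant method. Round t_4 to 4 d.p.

1.4858

f(t_0) = 33.541010, f(t_1) = -2.979600
t_2 = 1.340000 - (-2.979600)·(1.340000 - 2.100000)/(-2.979600 - (33.541010)) = 1.402006; f(t_2) = -1.883119
t_3 = 1.402006 - (-1.883119)·(1.402006 - 1.340000)/(-1.883119 - (-2.979600)) = 1.508496; f(t_3) = 0.511263
t_4 = 1.508496 - (0.511263)·(1.508496 - 1.402006)/(0.511263 - (-1.883119)) = 1.485758; f(t_4) = -0.059973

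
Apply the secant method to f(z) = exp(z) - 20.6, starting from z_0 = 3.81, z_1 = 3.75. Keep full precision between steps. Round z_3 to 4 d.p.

Secant update: z_(k+1) = z_k − f(z_k)·(z_k − z_(k-1))/(f(z_k) − f(z_(k-1))).
f(z_0) = 24.550439, f(z_1) = 21.921082
z_2 = 3.750000 - (21.921082)·(3.750000 - 3.810000)/(21.921082 - (24.550439)) = 3.249777; f(z_2) = 5.184588
z_3 = 3.249777 - (5.184588)·(3.249777 - 3.750000)/(5.184588 - (21.921082)) = 3.094819; f(z_3) = 1.483244

3.0948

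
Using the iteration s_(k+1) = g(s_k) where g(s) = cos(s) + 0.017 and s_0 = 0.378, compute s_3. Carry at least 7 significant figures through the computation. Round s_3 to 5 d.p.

s_1 = g(0.378000) = 0.946405
s_2 = g(0.946405) = 0.601604
s_3 = g(0.601604) = 0.841429

0.84143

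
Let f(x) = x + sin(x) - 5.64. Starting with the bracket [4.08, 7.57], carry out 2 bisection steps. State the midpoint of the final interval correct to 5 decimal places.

6.26125

f(4.080000) = -2.366618, f(7.570000) = 2.889947 (opposite signs)
step 1: m = 5.825000, f(m) = -0.257321 < 0 → root in [5.825000, 7.570000]
step 2: m = 6.697500, f(m) = 1.460063 > 0 → root in [5.825000, 6.697500]
Midpoint of [5.825000, 6.697500] = 6.261250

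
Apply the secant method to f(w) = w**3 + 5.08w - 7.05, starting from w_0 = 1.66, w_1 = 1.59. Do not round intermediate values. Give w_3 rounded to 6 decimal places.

1.129668

f(w_0) = 5.957096, f(w_1) = 5.046879
w_2 = 1.590000 - (5.046879)·(1.590000 - 1.660000)/(5.046879 - (5.957096)) = 1.201871; f(w_2) = 0.791601
w_3 = 1.201871 - (0.791601)·(1.201871 - 1.590000)/(0.791601 - (5.046879)) = 1.129668; f(w_3) = 0.130341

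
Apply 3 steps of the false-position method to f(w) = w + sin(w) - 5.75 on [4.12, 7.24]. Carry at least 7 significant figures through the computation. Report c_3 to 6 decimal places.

6.014894

f(4.120000) = -2.459609, f(7.240000) = 2.307361
step 1: c = 5.729824, f(c) = -0.545727 < 0 → new bracket [5.729824, 7.240000]
step 2: c = 6.018684, f(c) = 0.007256 > 0 → new bracket [5.729824, 6.018684]
step 3: c = 6.014894, f(c) = -0.000191 < 0 → new bracket [6.014894, 6.018684]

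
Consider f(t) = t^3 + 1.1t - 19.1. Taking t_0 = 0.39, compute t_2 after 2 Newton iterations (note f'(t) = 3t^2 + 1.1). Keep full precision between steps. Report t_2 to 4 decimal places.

t_0 = 0.390000: f = -18.611681, f' = 1.556300 → t_1 = 0.390000 - (-18.611681)/(1.556300) = 12.348929
t_1 = 12.348929: f = 1877.646625, f' = 458.588133 → t_2 = 12.348929 - (1877.646625)/(458.588133) = 8.254522

8.2545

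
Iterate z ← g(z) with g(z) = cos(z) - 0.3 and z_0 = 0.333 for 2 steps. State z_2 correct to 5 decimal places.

z_1 = g(0.333000) = 0.645066
z_2 = g(0.645066) = 0.499060

0.49906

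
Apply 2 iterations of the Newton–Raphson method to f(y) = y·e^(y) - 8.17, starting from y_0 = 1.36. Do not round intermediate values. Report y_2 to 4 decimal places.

1.6207

f'(y) = (y + 1)·e^(y)
y_0 = 1.360000: f = -2.871177, f' = 9.195016 → y_1 = 1.360000 - (-2.871177)/(9.195016) = 1.672254
y_1 = 1.672254: f = 0.733334, f' = 14.227487 → y_2 = 1.672254 - (0.733334)/(14.227487) = 1.620710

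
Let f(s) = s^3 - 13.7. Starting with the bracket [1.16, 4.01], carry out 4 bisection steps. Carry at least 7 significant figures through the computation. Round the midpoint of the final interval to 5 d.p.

2.31781

f(1.160000) = -12.139104, f(4.010000) = 50.781201 (opposite signs)
step 1: m = 2.585000, f(m) = 3.573552 > 0 → root in [1.160000, 2.585000]
step 2: m = 1.872500, f(m) = -7.134535 < 0 → root in [1.872500, 2.585000]
step 3: m = 2.228750, f(m) = -2.629071 < 0 → root in [2.228750, 2.585000]
step 4: m = 2.406875, f(m) = 0.243141 > 0 → root in [2.228750, 2.406875]
Midpoint of [2.228750, 2.406875] = 2.317812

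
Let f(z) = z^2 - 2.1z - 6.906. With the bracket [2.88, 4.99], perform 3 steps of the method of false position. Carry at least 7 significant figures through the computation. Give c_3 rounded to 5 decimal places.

3.87458

f(2.880000) = -4.659600, f(4.990000) = 7.515100
step 1: c = 3.687556, f(c) = -1.051797 < 0 → new bracket [3.687556, 4.990000]
step 2: c = 3.847463, f(c) = -0.182700 < 0 → new bracket [3.847463, 4.990000]
step 3: c = 3.874580, f(c) = -0.030247 < 0 → new bracket [3.874580, 4.990000]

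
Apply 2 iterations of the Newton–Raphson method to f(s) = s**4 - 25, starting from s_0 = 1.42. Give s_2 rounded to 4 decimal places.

Newton update: s ← s − f(s)/f'(s).
f'(s) = 4s**3
s_0 = 1.420000: f = -20.934131, f' = 11.453152 → s_1 = 1.420000 - (-20.934131)/(11.453152) = 3.247805
s_1 = 3.247805: f = 86.265341, f' = 137.034500 → s_2 = 3.247805 - (86.265341)/(137.034500) = 2.618290

2.6183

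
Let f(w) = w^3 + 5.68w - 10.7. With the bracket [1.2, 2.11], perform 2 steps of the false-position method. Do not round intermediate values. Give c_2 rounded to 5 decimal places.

1.38929

f(1.200000) = -2.156000, f(2.110000) = 10.678731
step 1: c = 1.352863, f(c) = -0.539673 < 0 → new bracket [1.352863, 2.110000]
step 2: c = 1.389286, f(c) = -0.127371 < 0 → new bracket [1.389286, 2.110000]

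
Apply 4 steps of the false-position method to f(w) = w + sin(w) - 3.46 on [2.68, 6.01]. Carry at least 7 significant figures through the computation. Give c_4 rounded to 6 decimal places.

False-position update: c = (a·f(b) − b·f(a))/(f(b) − f(a)); replace the endpoint whose sign matches f(c).
f(2.680000) = -0.334625, f(6.010000) = 2.280200
step 1: c = 3.106148, f(c) = -0.318415 < 0 → new bracket [3.106148, 6.010000]
step 2: c = 3.461964, f(c) = -0.312955 < 0 → new bracket [3.461964, 6.010000]
step 3: c = 3.769474, f(c) = -0.277958 < 0 → new bracket [3.769474, 6.010000]
step 4: c = 4.012919, f(c) = -0.212264 < 0 → new bracket [4.012919, 6.010000]

4.012919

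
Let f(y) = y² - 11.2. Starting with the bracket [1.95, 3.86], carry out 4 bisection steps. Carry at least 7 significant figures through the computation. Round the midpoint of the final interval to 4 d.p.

3.3228

f(1.950000) = -7.397500, f(3.860000) = 3.699600 (opposite signs)
step 1: m = 2.905000, f(m) = -2.760975 < 0 → root in [2.905000, 3.860000]
step 2: m = 3.382500, f(m) = 0.241306 > 0 → root in [2.905000, 3.382500]
step 3: m = 3.143750, f(m) = -1.316836 < 0 → root in [3.143750, 3.382500]
step 4: m = 3.263125, f(m) = -0.552015 < 0 → root in [3.263125, 3.382500]
Midpoint of [3.263125, 3.382500] = 3.322812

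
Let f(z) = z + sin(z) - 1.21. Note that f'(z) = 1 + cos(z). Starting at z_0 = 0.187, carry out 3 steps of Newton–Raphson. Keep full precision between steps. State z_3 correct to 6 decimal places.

0.624946

Newton update: z ← z − f(z)/f'(z).
z_0 = 0.187000: f = -0.837088, f' = 1.982566 → z_1 = 0.187000 - (-0.837088)/(1.982566) = 0.609224
z_1 = 0.609224: f = -0.028544, f' = 1.820092 → z_2 = 0.609224 - (-0.028544)/(1.820092) = 0.624907
z_2 = 0.624907: f = -0.000071, f' = 1.811017 → z_3 = 0.624907 - (-0.000071)/(1.811017) = 0.624946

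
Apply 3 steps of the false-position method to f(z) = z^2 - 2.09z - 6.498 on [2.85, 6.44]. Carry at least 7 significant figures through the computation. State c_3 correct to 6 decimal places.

3.761258

f(2.850000) = -4.332000, f(6.440000) = 21.516000
step 1: c = 3.451667, f(c) = -1.797981 < 0 → new bracket [3.451667, 6.440000]
step 2: c = 3.682128, f(c) = -0.635582 < 0 → new bracket [3.682128, 6.440000]
step 3: c = 3.761258, f(c) = -0.211969 < 0 → new bracket [3.761258, 6.440000]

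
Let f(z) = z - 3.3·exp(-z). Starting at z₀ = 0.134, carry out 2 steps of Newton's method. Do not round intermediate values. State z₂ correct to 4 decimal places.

Newton update: z ← z − f(z)/f'(z).
f'(z) = 1 + 3.3·exp(-z)
z_0 = 0.134000: f = -2.752147, f' = 3.886147 → z_1 = 0.134000 - (-2.752147)/(3.886147) = 0.842194
z_1 = 0.842194: f = -0.579328, f' = 2.421522 → z_2 = 0.842194 - (-0.579328)/(2.421522) = 1.081435

1.0814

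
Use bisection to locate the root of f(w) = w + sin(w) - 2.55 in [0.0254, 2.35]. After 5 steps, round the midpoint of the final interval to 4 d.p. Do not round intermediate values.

1.5146

f(0.025400) = -2.499203, f(2.350000) = 0.511473 (opposite signs)
step 1: m = 1.187700, f(m) = -0.434788 < 0 → root in [1.187700, 2.350000]
step 2: m = 1.768850, f(m) = 0.199301 > 0 → root in [1.187700, 1.768850]
step 3: m = 1.478275, f(m) = -0.076002 < 0 → root in [1.478275, 1.768850]
step 4: m = 1.623563, f(m) = 0.072171 > 0 → root in [1.478275, 1.623563]
step 5: m = 1.550919, f(m) = 0.000721 > 0 → root in [1.478275, 1.550919]
Midpoint of [1.478275, 1.550919] = 1.514597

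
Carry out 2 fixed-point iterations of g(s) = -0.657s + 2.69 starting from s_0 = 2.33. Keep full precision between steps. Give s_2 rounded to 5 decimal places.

s_1 = g(2.330000) = 1.159190
s_2 = g(1.159190) = 1.928412

1.92841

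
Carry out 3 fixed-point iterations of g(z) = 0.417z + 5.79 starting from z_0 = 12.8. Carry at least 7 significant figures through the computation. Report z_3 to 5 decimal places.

10.13940

z_1 = g(12.800000) = 11.127600
z_2 = g(11.127600) = 10.430209
z_3 = g(10.430209) = 10.139397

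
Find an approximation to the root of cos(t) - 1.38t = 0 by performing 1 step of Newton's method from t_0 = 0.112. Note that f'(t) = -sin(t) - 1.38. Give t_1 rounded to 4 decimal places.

0.6745

Newton update: t ← t − f(t)/f'(t).
t_0 = 0.112000: f = 0.839175, f' = -1.491766 → t_1 = 0.112000 - (0.839175)/(-1.491766) = 0.674538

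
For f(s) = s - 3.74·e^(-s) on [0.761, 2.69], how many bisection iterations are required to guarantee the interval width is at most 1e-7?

25

Initial width b − a = 2.69 − 0.761 = 1.929000.
After n steps the width is (b−a)/2^n; need (b−a)/2^n ≤ 1e-7.
So n ≥ log₂(1.929000/1e-7) = log₂(19290000.0000) ≈ 24.2013.
Hence n = 25.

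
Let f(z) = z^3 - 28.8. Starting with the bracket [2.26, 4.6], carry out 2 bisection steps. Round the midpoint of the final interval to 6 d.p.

3.137500

f(2.260000) = -17.256824, f(4.600000) = 68.536000 (opposite signs)
step 1: m = 3.430000, f(m) = 11.553607 > 0 → root in [2.260000, 3.430000]
step 2: m = 2.845000, f(m) = -5.772499 < 0 → root in [2.845000, 3.430000]
Midpoint of [2.845000, 3.430000] = 3.137500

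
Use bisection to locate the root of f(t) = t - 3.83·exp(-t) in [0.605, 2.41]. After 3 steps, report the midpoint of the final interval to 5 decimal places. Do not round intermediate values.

f(0.605000) = -1.486465, f(2.410000) = 2.066007 (opposite signs)
step 1: m = 1.507500, f(m) = 0.659297 > 0 → root in [0.605000, 1.507500]
step 2: m = 1.056250, f(m) = -0.275661 < 0 → root in [1.056250, 1.507500]
step 3: m = 1.281875, f(m) = 0.218987 > 0 → root in [1.056250, 1.281875]
Midpoint of [1.056250, 1.281875] = 1.169062

1.16906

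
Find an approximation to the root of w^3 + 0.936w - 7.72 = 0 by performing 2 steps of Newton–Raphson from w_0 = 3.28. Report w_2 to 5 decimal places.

1.92653

Newton update: w ← w − f(w)/f'(w).
f'(w) = 3w^2 + 0.936
w_0 = 3.280000: f = 30.637632, f' = 33.211200 → w_1 = 3.280000 - (30.637632)/(33.211200) = 2.357491
w_1 = 2.357491: f = 7.588989, f' = 17.609291 → w_2 = 2.357491 - (7.588989)/(17.609291) = 1.926526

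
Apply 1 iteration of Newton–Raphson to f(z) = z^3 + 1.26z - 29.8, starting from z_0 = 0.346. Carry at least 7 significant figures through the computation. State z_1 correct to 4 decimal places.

18.4559

f'(z) = 3z^2 + 1.26
z_0 = 0.346000: f = -29.322618, f' = 1.619148 → z_1 = 0.346000 - (-29.322618)/(1.619148) = 18.455906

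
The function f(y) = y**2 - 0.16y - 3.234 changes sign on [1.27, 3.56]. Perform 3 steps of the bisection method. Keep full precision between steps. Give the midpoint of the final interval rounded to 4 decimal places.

f(1.270000) = -1.824300, f(3.560000) = 8.870000 (opposite signs)
step 1: m = 2.415000, f(m) = 2.211825 > 0 → root in [1.270000, 2.415000]
step 2: m = 1.842500, f(m) = -0.133994 < 0 → root in [1.842500, 2.415000]
step 3: m = 2.128750, f(m) = 0.956977 > 0 → root in [1.842500, 2.128750]
Midpoint of [1.842500, 2.128750] = 1.985625

1.9856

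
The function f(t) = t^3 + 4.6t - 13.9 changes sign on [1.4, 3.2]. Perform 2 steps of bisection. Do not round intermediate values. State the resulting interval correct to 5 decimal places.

f(1.400000) = -4.716000, f(3.200000) = 33.588000 (opposite signs)
step 1: m = 2.300000, f(m) = 8.847000 > 0 → root in [1.400000, 2.300000]
step 2: m = 1.850000, f(m) = 0.941625 > 0 → root in [1.400000, 1.850000]

[1.40000, 1.85000]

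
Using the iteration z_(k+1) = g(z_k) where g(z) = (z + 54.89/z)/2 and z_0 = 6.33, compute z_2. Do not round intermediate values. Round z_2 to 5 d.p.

7.40934

z_1 = g(6.330000) = 7.500703
z_2 = g(7.500703) = 7.409342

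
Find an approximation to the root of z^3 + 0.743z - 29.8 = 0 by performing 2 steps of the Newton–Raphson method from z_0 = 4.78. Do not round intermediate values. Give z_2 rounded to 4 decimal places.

3.1025

f'(z) = 3z^2 + 0.743
z_0 = 4.780000: f = 82.966892, f' = 69.288200 → z_1 = 4.780000 - (82.966892)/(69.288200) = 3.582583
z_1 = 3.582583: f = 18.843944, f' = 39.247696 → z_2 = 3.582583 - (18.843944)/(39.247696) = 3.102454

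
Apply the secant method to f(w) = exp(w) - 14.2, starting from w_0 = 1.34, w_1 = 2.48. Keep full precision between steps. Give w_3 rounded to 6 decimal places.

f(w_0) = -10.380956, f(w_1) = -2.258736
w_2 = 2.480000 - (-2.258736)·(2.480000 - 1.340000)/(-2.258736 - (-10.380956)) = 2.797026; f(w_2) = 2.195820
w_3 = 2.797026 - (2.195820)·(2.797026 - 2.480000)/(2.195820 - (-2.258736)) = 2.640752; f(w_3) = -0.176254

2.640752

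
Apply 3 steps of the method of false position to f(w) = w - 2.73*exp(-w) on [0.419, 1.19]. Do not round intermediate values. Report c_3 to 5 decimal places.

1.00280

False-position update: c = (a·f(b) − b·f(a))/(f(b) − f(a)); replace the endpoint whose sign matches f(c).
f(0.419000) = -1.376532, f(1.190000) = 0.359476
step 1: c = 1.030349, f(c) = 0.056060 > 0 → new bracket [0.419000, 1.030349]
step 2: c = 1.006426, f(c) = 0.008548 > 0 → new bracket [0.419000, 1.006426]
step 3: c = 1.002801, f(c) = 0.001298 > 0 → new bracket [0.419000, 1.002801]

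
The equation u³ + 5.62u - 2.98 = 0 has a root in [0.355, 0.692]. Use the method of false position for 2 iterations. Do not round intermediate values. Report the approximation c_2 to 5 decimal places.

f(0.355000) = -0.940161, f(0.692000) = 1.240414
step 1: c = 0.500299, f(c) = -0.043098 < 0 → new bracket [0.500299, 0.692000]
step 2: c = 0.506736, f(c) = -0.002026 < 0 → new bracket [0.506736, 0.692000]

0.50674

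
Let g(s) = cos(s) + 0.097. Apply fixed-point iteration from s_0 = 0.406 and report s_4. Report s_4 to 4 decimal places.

0.7119

s_1 = g(0.406000) = 1.015708
s_2 = g(1.015708) = 0.624018
s_3 = g(0.624018) = 0.908537
s_4 = g(0.908537) = 0.711900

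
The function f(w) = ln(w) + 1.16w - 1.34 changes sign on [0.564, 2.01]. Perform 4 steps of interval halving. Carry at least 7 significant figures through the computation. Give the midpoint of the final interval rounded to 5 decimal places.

f(0.564000) = -1.258461, f(2.010000) = 1.689735 (opposite signs)
step 1: m = 1.287000, f(m) = 0.405234 > 0 → root in [0.564000, 1.287000]
step 2: m = 0.925500, f(m) = -0.343841 < 0 → root in [0.925500, 1.287000]
step 3: m = 1.106250, f(m) = 0.044226 > 0 → root in [0.925500, 1.106250]
step 4: m = 1.015875, f(m) = -0.145835 < 0 → root in [1.015875, 1.106250]
Midpoint of [1.015875, 1.106250] = 1.061062

1.06106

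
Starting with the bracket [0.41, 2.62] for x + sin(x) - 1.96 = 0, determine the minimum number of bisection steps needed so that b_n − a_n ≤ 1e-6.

22

Initial width b − a = 2.62 − 0.41 = 2.210000.
After n steps the width is (b−a)/2^n; need (b−a)/2^n ≤ 1e-6.
So n ≥ log₂(2.210000/1e-6) = log₂(2210000.0000) ≈ 21.0756.
Hence n = 22.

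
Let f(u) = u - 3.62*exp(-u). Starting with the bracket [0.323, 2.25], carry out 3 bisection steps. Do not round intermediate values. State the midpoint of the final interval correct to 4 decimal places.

f(0.323000) = -2.297785, f(2.250000) = 1.868455 (opposite signs)
step 1: m = 1.286500, f(m) = 0.286526 > 0 → root in [0.323000, 1.286500]
step 2: m = 0.804750, f(m) = -0.814113 < 0 → root in [0.804750, 1.286500]
step 3: m = 1.045625, f(m) = -0.226704 < 0 → root in [1.045625, 1.286500]
Midpoint of [1.045625, 1.286500] = 1.166063

1.1661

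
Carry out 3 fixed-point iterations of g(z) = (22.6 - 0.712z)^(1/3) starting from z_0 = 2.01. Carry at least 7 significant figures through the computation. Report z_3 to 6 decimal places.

z_1 = g(2.010000) = 2.766300
z_2 = g(2.766300) = 2.742642
z_3 = g(2.742642) = 2.743389

2.743389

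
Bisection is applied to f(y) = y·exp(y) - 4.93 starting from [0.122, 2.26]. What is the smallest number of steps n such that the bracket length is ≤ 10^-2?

Initial width b − a = 2.26 − 0.122 = 2.138000.
After n steps the width is (b−a)/2^n; need (b−a)/2^n ≤ 10^-2.
So n ≥ log₂(2.138000/10^-2) = log₂(213.8000) ≈ 7.7401.
Hence n = 8.

8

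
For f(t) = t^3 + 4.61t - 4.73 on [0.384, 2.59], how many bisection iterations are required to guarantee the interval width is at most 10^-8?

28

Initial width b − a = 2.59 − 0.384 = 2.206000.
After n steps the width is (b−a)/2^n; need (b−a)/2^n ≤ 10^-8.
So n ≥ log₂(2.206000/10^-8) = log₂(220600000.0000) ≈ 27.7169.
Hence n = 28.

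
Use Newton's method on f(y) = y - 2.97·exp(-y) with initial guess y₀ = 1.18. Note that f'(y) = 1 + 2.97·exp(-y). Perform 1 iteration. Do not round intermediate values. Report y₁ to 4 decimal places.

y_0 = 1.180000: f = 0.267382, f' = 1.912618 → y_1 = 1.180000 - (0.267382)/(1.912618) = 1.040201

1.0402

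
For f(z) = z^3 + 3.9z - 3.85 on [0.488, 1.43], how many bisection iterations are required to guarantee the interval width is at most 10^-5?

17

Initial width b − a = 1.43 − 0.488 = 0.942000.
After n steps the width is (b−a)/2^n; need (b−a)/2^n ≤ 10^-5.
So n ≥ log₂(0.942000/10^-5) = log₂(94200.0000) ≈ 16.5234.
Hence n = 17.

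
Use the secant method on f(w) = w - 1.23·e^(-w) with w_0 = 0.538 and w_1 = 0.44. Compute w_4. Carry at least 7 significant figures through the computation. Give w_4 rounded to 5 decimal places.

0.64520

Secant update: w_(k+1) = w_k − f(w_k)·(w_k − w_(k-1))/(f(w_k) − f(w_(k-1))).
f(w_0) = -0.180215, f(w_1) = -0.352165
w_2 = 0.440000 - (-0.352165)·(0.440000 - 0.538000)/(-0.352165 - (-0.180215)) = 0.640711; f(w_2) = -0.007398
w_3 = 0.640711 - (-0.007398)·(0.640711 - 0.440000)/(-0.007398 - (-0.352165)) = 0.645018; f(w_3) = -0.000306
w_4 = 0.645018 - (-0.000306)·(0.645018 - 0.640711)/(-0.000306 - (-0.007398)) = 0.645203; f(w_4) = -0.000000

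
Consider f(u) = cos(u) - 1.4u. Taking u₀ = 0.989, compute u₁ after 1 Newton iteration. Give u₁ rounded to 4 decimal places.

Newton update: u ← u − f(u)/f'(u).
f'(u) = -sin(u) - 1.4
u_0 = 0.989000: f = -0.835074, f' = -2.235477 → u_1 = 0.989000 - (-0.835074)/(-2.235477) = 0.615445

0.6154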